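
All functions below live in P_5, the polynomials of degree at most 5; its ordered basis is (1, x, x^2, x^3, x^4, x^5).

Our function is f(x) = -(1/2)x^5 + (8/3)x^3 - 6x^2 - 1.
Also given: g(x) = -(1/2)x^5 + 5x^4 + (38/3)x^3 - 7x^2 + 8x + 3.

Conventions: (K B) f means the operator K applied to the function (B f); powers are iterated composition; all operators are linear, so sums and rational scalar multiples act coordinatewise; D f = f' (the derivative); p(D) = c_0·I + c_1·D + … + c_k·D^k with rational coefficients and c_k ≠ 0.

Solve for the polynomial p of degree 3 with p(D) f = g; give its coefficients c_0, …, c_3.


D^0 f = -(1/2)x^5 + (8/3)x^3 - 6x^2 - 1
D^1 f = -(5/2)x^4 + 8x^2 - 12x
D^2 f = -10x^3 + 16x - 12
D^3 f = -30x^2 + 16
matching coefficients of g against c_0 f + c_1 Df + … from the top degree down determines the c_i
solution: c_0 = 1, c_1 = -2, c_2 = -1, c_3 = -1/2

p(D) = I − 2·D − D^2 − (1/2)·D^3, i.e. c_0 = 1, c_1 = -2, c_2 = -1, c_3 = -1/2


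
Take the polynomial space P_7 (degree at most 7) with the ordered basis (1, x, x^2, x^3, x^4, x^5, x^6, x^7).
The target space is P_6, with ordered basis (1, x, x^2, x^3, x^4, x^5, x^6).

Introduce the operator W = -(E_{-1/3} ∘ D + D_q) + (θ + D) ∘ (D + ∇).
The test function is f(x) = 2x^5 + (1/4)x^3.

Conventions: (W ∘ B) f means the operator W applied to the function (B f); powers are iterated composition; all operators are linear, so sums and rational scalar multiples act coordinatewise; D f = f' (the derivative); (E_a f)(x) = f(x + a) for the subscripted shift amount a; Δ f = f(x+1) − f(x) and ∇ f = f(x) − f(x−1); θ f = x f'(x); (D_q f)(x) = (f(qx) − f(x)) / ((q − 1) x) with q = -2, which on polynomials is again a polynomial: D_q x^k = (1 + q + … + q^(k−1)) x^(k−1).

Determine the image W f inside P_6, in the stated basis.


the result is g(x) = 48x^4 + (100/3)x^3 - (151/6)x^2 + (3697/108)x - 1775/162

D f = 10x^4 + (3/4)x^2
E_{-1/3} D f = 10x^4 - (40/3)x^3 + (89/12)x^2 - (107/54)x + 67/324
D_q f = 22x^4 + (3/4)x^2
(E_{-1/3} ∘ D + D_q) f = 32x^4 - (40/3)x^3 + (49/6)x^2 - (107/54)x + 67/324
(-(E_{-1/3} ∘ D + D_q)) f = -32x^4 + (40/3)x^3 - (49/6)x^2 + (107/54)x - 67/324
D f = 10x^4 + (3/4)x^2
∇ f = 10x^4 - 20x^3 + (83/4)x^2 - (43/4)x + 9/4
(D + ∇) f = 20x^4 - 20x^3 + (43/2)x^2 - (43/4)x + 9/4
θ (D + ∇) f = 80x^4 - 60x^3 + 43x^2 - (43/4)x
D (D + ∇) f = 80x^3 - 60x^2 + 43x - 43/4
(θ + D) (D + ∇) f = 80x^4 + 20x^3 - 17x^2 + (129/4)x - 43/4
(-(E_{-1/3} ∘ D + D_q) + (θ + D) ∘ (D + ∇)) f = 48x^4 + (100/3)x^3 - (151/6)x^2 + (3697/108)x - 1775/162


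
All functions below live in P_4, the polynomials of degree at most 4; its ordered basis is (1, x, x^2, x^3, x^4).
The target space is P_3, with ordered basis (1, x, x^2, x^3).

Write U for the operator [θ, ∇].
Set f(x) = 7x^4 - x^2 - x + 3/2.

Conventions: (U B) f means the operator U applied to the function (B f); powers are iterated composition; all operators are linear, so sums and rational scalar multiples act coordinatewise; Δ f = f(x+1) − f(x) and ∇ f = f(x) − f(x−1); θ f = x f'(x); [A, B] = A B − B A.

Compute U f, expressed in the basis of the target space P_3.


∇ f = 28x^3 - 42x^2 + 26x - 7
θ ∇ f = 84x^3 - 84x^2 + 26x
θ f = 28x^4 - 2x^2 - x
∇ θ f = 112x^3 - 168x^2 + 108x - 27
[θ, ∇] f = -28x^3 + 84x^2 - 82x + 27

the result is g(x) = -28x^3 + 84x^2 - 82x + 27


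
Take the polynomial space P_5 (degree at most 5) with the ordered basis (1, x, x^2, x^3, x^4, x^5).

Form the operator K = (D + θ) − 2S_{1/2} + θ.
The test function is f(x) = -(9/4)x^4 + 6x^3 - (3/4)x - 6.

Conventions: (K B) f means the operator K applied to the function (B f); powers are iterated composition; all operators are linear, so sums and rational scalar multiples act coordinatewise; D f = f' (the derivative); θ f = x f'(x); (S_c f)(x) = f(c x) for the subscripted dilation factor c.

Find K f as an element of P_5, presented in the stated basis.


the image equals g(x) = -(567/32)x^4 + (51/2)x^3 + 18x^2 - (3/4)x + 45/4

D f = -9x^3 + 18x^2 - 3/4
θ f = -9x^4 + 18x^3 - (3/4)x
(D + θ) f = -9x^4 + 9x^3 + 18x^2 - (3/4)x - 3/4
S_{1/2} f = -(9/64)x^4 + (3/4)x^3 - (3/8)x - 6
(-2S_{1/2}) f = (9/32)x^4 - (3/2)x^3 + (3/4)x + 12
θ f = -9x^4 + 18x^3 - (3/4)x
((D + θ) − 2S_{1/2} + θ) f = -(567/32)x^4 + (51/2)x^3 + 18x^2 - (3/4)x + 45/4


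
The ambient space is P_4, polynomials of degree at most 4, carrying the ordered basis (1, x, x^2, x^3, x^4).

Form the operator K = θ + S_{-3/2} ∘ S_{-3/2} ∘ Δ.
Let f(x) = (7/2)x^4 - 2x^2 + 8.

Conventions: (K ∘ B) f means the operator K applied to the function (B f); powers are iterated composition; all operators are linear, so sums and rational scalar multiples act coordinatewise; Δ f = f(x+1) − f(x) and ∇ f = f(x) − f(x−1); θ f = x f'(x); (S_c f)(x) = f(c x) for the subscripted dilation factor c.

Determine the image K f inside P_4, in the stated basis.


the result is g(x) = 14x^4 + (5103/32)x^3 + (1637/16)x^2 + (45/2)x + 3/2

θ f = 14x^4 - 4x^2
Δ f = 14x^3 + 21x^2 + 10x + 3/2
S_{-3/2} Δ f = -(189/4)x^3 + (189/4)x^2 - 15x + 3/2
S_{-3/2} S_{-3/2} Δ f = (5103/32)x^3 + (1701/16)x^2 + (45/2)x + 3/2
(θ + S_{-3/2} ∘ S_{-3/2} ∘ Δ) f = 14x^4 + (5103/32)x^3 + (1637/16)x^2 + (45/2)x + 3/2


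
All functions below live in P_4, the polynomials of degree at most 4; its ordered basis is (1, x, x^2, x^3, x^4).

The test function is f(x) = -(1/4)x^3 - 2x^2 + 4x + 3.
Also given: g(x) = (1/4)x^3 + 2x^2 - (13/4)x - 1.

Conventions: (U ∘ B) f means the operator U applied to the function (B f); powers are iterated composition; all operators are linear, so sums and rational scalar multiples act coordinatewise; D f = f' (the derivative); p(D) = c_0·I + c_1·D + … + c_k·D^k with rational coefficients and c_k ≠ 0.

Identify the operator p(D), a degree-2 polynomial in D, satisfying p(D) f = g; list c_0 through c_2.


c_0 = -1, c_1 = 0, c_2 = -1/2

D^0 f = -(1/4)x^3 - 2x^2 + 4x + 3
D^1 f = -(3/4)x^2 - 4x + 4
D^2 f = -(3/2)x - 4
matching coefficients of g against c_0 f + c_1 Df + … from the top degree down determines the c_i
solution: c_0 = -1, c_1 = 0, c_2 = -1/2


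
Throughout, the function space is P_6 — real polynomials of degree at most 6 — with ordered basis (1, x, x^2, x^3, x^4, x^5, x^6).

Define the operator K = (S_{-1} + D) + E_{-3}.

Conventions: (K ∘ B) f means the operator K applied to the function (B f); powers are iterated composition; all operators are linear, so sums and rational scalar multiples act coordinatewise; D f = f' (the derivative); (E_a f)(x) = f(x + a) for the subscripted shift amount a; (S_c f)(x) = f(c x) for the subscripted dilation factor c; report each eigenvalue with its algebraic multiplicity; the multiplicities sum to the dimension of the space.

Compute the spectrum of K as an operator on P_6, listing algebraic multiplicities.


image of 1: 2
image of x: -2
image of x^2: 2x^2 - 4x + 9
image of x^3: -6x^2 + 27x - 27
image of x^4: 2x^4 - 8x^3 + 54x^2 - 108x + 81
image of x^5: -10x^4 + 90x^3 - 270x^2 + 405x - 243
image of x^6: 2x^6 - 12x^5 + 135x^4 - 540x^3 + 1215x^2 - 1458x + 729
the matrix is upper triangular; its diagonal is (2, 0, 2, 0, 2, 0, 2)
for a triangular matrix the eigenvalues are the diagonal entries, with algebraic multiplicity their repetition count

λ = 0 (multiplicity 3), λ = 2 (multiplicity 4)


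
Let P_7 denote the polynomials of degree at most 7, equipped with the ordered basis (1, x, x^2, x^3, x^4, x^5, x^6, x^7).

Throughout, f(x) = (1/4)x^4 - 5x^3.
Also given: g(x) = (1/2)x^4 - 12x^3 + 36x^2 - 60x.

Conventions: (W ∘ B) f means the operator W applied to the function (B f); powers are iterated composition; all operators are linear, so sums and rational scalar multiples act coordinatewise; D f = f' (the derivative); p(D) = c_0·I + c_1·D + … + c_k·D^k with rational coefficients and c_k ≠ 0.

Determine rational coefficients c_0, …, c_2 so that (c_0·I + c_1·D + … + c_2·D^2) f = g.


c_0 = 2, c_1 = -2, c_2 = 2

D^0 f = (1/4)x^4 - 5x^3
D^1 f = x^3 - 15x^2
D^2 f = 3x^2 - 30x
matching coefficients of g against c_0 f + c_1 Df + … from the top degree down determines the c_i
solution: c_0 = 2, c_1 = -2, c_2 = 2


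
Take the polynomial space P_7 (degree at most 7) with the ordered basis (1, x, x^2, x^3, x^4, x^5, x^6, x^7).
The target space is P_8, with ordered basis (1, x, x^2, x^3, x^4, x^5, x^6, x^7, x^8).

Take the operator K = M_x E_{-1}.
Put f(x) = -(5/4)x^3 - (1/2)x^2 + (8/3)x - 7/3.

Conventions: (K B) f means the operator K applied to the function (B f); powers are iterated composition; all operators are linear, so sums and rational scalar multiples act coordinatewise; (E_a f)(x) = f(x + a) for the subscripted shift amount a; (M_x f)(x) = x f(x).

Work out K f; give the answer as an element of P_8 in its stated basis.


the image equals g(x) = -(5/4)x^4 + (13/4)x^3 - (1/12)x^2 - (17/4)x

E_{-1} f = -(5/4)x^3 + (13/4)x^2 - (1/12)x - 17/4
M_x E_{-1} f = -(5/4)x^4 + (13/4)x^3 - (1/12)x^2 - (17/4)x


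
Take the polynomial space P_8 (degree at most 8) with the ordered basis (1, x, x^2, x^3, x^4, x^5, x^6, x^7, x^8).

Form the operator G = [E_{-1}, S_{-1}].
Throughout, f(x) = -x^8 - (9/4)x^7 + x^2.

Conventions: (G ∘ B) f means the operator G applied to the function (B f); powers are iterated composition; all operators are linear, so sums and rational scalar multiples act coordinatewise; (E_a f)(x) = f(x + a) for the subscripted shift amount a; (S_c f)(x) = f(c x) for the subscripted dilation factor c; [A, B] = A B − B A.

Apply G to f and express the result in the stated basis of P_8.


S_{-1} f = -x^8 + (9/4)x^7 + x^2
E_{-1} S_{-1} f = -x^8 + (41/4)x^7 - (175/4)x^6 + (413/4)x^5 - (595/4)x^4 + (539/4)x^3 - (297/4)x^2 + (87/4)x - 9/4
E_{-1} f = -x^8 + (23/4)x^7 - (49/4)x^6 + (35/4)x^5 + (35/4)x^4 - (91/4)x^3 + (81/4)x^2 - (39/4)x + 9/4
S_{-1} E_{-1} f = -x^8 - (23/4)x^7 - (49/4)x^6 - (35/4)x^5 + (35/4)x^4 + (91/4)x^3 + (81/4)x^2 + (39/4)x + 9/4
[E_{-1}, S_{-1}] f = 16x^7 - (63/2)x^6 + 112x^5 - (315/2)x^4 + 112x^3 - (189/2)x^2 + 12x - 9/2

the image equals g(x) = 16x^7 - (63/2)x^6 + 112x^5 - (315/2)x^4 + 112x^3 - (189/2)x^2 + 12x - 9/2


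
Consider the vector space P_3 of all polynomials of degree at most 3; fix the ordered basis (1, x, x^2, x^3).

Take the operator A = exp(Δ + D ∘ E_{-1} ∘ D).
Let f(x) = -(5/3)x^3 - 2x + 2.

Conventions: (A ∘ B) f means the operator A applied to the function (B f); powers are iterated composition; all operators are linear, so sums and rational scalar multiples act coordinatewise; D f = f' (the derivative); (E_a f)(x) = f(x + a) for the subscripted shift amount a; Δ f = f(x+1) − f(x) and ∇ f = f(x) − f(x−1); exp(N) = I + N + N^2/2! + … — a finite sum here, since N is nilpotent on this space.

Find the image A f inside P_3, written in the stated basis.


order-1 term: -5x^2 - 15x + 19/3
order-2 term: -5x - 15
order-3 term: -5/3
the series for exp(Δ + D ∘ E_{-1} ∘ D) f terminates at order 3
exp(Δ + D ∘ E_{-1} ∘ D) f = -(5/3)x^3 - 5x^2 - 22x - 25/3

the image equals g(x) = -(5/3)x^3 - 5x^2 - 22x - 25/3


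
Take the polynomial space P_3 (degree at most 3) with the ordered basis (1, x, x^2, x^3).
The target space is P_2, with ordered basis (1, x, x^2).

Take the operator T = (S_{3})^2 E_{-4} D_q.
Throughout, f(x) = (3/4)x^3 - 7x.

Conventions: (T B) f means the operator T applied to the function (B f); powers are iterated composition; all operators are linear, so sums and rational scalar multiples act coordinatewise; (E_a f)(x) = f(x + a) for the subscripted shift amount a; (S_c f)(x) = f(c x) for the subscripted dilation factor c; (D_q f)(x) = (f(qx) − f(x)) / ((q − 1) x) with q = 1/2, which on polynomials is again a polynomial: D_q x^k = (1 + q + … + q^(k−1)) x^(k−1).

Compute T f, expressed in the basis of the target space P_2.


the image equals g(x) = (1701/16)x^2 - (189/2)x + 14

D_q f = (21/16)x^2 - 7
E_{-4} D_q f = (21/16)x^2 - (21/2)x + 14
S_{3} (E_{-4} D_q) f = (189/16)x^2 - (63/2)x + 14
S_{3} S_{3} (E_{-4} D_q) f = (1701/16)x^2 - (189/2)x + 14


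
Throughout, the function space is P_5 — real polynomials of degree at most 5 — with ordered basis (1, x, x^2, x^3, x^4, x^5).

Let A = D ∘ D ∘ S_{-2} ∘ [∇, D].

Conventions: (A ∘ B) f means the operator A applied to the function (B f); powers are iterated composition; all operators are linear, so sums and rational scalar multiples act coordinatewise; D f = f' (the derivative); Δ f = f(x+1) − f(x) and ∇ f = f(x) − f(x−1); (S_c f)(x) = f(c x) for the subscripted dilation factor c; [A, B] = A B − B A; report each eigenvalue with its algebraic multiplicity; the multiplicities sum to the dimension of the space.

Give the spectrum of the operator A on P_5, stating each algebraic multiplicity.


λ = 0 (multiplicity 6)

image of 1: 0
image of x: 0
image of x^2: 0
image of x^3: 0
image of x^4: 0
image of x^5: 0
the matrix is upper triangular; its diagonal is (0, 0, 0, 0, 0, 0)
for a triangular matrix the eigenvalues are the diagonal entries, with algebraic multiplicity their repetition count


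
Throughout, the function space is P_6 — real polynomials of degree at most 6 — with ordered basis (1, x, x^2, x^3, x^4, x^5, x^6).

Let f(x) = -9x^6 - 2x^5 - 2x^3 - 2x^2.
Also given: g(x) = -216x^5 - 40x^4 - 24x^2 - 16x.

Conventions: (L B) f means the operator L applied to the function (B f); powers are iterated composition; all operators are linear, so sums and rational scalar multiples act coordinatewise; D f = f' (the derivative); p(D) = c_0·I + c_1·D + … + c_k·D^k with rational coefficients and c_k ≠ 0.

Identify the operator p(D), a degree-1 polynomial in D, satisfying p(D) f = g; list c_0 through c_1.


D^0 f = -9x^6 - 2x^5 - 2x^3 - 2x^2
D^1 f = -54x^5 - 10x^4 - 6x^2 - 4x
matching coefficients of g against c_0 f + c_1 Df + … from the top degree down determines the c_i
solution: c_0 = 0, c_1 = 4

c_0 = 0, c_1 = 4


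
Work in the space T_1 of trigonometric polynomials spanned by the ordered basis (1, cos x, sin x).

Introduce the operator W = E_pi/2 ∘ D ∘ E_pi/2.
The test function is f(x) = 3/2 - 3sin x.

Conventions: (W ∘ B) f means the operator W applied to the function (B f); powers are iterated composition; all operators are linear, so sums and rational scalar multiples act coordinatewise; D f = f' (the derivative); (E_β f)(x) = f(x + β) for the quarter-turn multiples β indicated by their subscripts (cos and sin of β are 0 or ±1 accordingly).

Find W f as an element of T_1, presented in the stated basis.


g(x) = 3cos x

E_pi/2 f = 3/2 - 3cos x
D E_pi/2 f = 3sin x
E_pi/2 D E_pi/2 f = 3cos x


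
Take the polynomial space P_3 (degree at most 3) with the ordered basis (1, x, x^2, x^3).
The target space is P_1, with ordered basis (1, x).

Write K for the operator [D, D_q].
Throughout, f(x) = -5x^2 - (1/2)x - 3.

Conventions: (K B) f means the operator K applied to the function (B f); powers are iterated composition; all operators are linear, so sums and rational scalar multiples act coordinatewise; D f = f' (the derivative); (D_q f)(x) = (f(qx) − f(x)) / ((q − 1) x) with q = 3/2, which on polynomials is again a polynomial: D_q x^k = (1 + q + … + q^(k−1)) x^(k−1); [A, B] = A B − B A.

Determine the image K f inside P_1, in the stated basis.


D_q f = -(25/2)x - 1/2
D D_q f = -25/2
D f = -10x - 1/2
D_q D f = -10
[D, D_q] f = -5/2

the image equals g(x) = -5/2


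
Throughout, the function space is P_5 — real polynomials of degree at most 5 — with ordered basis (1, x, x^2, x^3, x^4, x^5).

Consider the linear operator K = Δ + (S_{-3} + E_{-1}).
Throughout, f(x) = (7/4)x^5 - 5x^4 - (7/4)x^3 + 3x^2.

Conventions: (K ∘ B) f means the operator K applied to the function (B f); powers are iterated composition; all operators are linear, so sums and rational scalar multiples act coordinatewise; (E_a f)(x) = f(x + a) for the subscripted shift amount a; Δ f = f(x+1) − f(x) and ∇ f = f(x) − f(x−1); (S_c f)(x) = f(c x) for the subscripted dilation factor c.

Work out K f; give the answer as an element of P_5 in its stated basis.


Δ f = (35/4)x^4 - (5/2)x^3 - (71/4)x^2 - (21/2)x - 2
S_{-3} f = -(1701/4)x^5 - 405x^4 + (189/4)x^3 + 27x^2
E_{-1} f = (7/4)x^5 - (55/4)x^4 + (143/4)x^3 - (157/4)x^2 + (35/2)x - 2
(S_{-3} + E_{-1}) f = -(847/2)x^5 - (1675/4)x^4 + 83x^3 - (49/4)x^2 + (35/2)x - 2
(Δ + (S_{-3} + E_{-1})) f = -(847/2)x^5 - 410x^4 + (161/2)x^3 - 30x^2 + 7x - 4

g(x) = -(847/2)x^5 - 410x^4 + (161/2)x^3 - 30x^2 + 7x - 4


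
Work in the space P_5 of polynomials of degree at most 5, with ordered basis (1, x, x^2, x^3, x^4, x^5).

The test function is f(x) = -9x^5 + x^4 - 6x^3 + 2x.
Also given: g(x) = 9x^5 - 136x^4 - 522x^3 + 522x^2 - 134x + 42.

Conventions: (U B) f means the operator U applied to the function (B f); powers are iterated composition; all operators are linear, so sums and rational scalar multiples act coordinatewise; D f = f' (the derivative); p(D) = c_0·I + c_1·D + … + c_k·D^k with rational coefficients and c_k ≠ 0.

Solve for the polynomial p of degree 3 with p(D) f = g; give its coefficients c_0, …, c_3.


D^0 f = -9x^5 + x^4 - 6x^3 + 2x
D^1 f = -45x^4 + 4x^3 - 18x^2 + 2
D^2 f = -180x^3 + 12x^2 - 36x
D^3 f = -540x^2 + 24x - 36
matching coefficients of g against c_0 f + c_1 Df + … from the top degree down determines the c_i
solution: c_0 = -1, c_1 = 3, c_2 = 3, c_3 = -1

c_0 = -1, c_1 = 3, c_2 = 3, c_3 = -1


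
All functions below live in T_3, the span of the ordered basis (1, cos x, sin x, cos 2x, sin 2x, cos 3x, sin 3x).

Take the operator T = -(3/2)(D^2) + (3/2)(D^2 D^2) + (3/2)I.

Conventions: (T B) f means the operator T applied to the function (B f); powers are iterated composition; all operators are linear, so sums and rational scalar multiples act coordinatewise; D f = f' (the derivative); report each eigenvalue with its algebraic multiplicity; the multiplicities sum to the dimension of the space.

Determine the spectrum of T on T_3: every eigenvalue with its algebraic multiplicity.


λ = 3/2 (multiplicity 1), λ = 9/2 (multiplicity 2), λ = 63/2 (multiplicity 2), λ = 273/2 (multiplicity 2)

image of 1: 3/2
image of cos x: (9/2)cos x
image of sin x: (9/2)sin x
image of cos 2x: (63/2)cos 2x
image of sin 2x: (63/2)sin 2x
image of cos 3x: (273/2)cos 3x
image of sin 3x: (273/2)sin 3x
the matrix is diagonal; its diagonal is (3/2, 9/2, 9/2, 63/2, 63/2, 273/2, 273/2)
for a triangular matrix the eigenvalues are the diagonal entries, with algebraic multiplicity their repetition count


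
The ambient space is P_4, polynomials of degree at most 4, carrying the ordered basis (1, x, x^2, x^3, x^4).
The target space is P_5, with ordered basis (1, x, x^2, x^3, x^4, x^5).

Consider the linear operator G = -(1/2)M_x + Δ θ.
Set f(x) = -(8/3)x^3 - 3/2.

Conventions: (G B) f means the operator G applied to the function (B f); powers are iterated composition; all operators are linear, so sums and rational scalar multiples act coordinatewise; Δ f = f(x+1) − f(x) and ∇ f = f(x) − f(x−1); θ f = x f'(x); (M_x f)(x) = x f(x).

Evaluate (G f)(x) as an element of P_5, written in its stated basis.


M_x f = -(8/3)x^4 - (3/2)x
(-(1/2)M_x) f = (4/3)x^4 + (3/4)x
θ f = -8x^3
Δ θ f = -24x^2 - 24x - 8
(-(1/2)M_x + Δ θ) f = (4/3)x^4 - 24x^2 - (93/4)x - 8

g(x) = (4/3)x^4 - 24x^2 - (93/4)x - 8


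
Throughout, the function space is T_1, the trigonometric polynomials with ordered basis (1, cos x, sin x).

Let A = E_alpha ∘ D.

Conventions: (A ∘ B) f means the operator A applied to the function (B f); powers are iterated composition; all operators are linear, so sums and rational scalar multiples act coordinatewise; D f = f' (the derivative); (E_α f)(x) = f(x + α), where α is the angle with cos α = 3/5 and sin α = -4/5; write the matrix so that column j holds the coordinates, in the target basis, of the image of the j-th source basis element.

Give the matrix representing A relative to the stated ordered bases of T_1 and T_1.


the matrix is [[0, 0, 0]; [0, 4/5, 3/5]; [0, -3/5, 4/5]] (rows listed top to bottom)

image of 1: 0
image of cos x: (4/5)cos x - (3/5)sin x
image of sin x: (3/5)cos x + (4/5)sin x
each image's coordinates form column j of the matrix


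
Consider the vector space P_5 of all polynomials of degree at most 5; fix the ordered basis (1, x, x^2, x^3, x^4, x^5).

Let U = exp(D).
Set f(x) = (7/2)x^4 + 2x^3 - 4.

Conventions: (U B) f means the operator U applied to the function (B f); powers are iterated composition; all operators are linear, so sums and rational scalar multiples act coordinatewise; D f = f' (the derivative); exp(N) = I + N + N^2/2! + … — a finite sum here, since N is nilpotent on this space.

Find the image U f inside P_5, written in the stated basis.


order-1 term: 14x^3 + 6x^2
order-2 term: 21x^2 + 6x
order-3 term: 14x + 2
order-4 term: 7/2
the series for exp(D) f terminates at order 4
exp(D) f = (7/2)x^4 + 16x^3 + 27x^2 + 20x + 3/2

g(x) = (7/2)x^4 + 16x^3 + 27x^2 + 20x + 3/2


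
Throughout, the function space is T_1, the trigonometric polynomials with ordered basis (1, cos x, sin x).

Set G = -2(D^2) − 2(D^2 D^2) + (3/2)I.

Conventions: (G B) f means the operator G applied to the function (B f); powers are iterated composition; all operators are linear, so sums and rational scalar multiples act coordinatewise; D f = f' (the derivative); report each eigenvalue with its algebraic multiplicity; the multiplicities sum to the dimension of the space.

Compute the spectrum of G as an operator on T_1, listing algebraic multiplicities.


image of 1: 3/2
image of cos x: (3/2)cos x
image of sin x: (3/2)sin x
the matrix is diagonal; its diagonal is (3/2, 3/2, 3/2)
for a triangular matrix the eigenvalues are the diagonal entries, with algebraic multiplicity their repetition count

λ = 3/2 (multiplicity 3)


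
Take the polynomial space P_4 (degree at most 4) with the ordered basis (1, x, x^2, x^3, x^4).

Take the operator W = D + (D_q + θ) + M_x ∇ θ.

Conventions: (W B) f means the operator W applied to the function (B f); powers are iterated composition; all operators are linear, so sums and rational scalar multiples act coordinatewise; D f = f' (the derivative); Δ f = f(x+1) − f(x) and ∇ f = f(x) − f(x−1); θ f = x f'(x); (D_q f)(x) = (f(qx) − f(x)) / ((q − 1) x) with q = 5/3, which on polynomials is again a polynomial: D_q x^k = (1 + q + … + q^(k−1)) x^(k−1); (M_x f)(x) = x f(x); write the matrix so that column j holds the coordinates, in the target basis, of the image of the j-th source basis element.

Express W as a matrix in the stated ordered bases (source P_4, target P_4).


the matrix is [[0, 2, 0, 0, 0]; [0, 2, 8/3, 3, -4]; [0, 0, 6, -5/9, 16]; [0, 0, 0, 12, -268/27]; [0, 0, 0, 0, 20]] (rows listed top to bottom)

image of 1: 0
image of x: 2x + 2
image of x^2: 6x^2 + (8/3)x
image of x^3: 12x^3 - (5/9)x^2 + 3x
image of x^4: 20x^4 - (268/27)x^3 + 16x^2 - 4x
each image's coordinates form column j of the matrix


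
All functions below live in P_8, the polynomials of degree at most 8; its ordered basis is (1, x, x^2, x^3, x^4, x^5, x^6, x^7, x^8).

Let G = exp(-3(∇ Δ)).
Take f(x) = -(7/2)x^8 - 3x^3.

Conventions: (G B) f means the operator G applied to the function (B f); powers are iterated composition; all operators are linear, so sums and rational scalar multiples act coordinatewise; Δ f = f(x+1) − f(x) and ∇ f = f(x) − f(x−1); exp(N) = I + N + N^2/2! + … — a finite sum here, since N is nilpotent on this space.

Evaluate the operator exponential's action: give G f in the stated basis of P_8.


order-1 term: 588x^6 + 1470x^4 + 588x^2 + 54x + 21
order-2 term: -26460x^4 - 52920x^2 - 7938
order-3 term: 317520x^2 + 158760
order-4 term: -476280
the series for exp(-3(∇ Δ)) f terminates at order 4
exp(-3(∇ Δ)) f = -(7/2)x^8 + 588x^6 - 24990x^4 - 3x^3 + 265188x^2 + 54x - 325437

g(x) = -(7/2)x^8 + 588x^6 - 24990x^4 - 3x^3 + 265188x^2 + 54x - 325437


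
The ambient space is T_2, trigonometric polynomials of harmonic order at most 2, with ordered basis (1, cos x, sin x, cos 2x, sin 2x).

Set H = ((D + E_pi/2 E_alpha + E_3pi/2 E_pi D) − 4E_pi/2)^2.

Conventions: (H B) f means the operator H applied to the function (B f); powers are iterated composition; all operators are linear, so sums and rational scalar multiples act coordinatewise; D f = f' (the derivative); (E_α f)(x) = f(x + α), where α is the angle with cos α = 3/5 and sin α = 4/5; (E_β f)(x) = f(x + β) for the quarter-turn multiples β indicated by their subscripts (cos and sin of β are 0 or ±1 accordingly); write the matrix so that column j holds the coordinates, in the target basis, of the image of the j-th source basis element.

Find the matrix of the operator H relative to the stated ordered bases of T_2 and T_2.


image of 1: 9
image of cos x: -(63/25)cos x - (216/25)sin x
image of sin x: (216/25)cos x - (63/25)sin x
image of cos 2x: (10873/625)cos 2x + (5136/625)sin 2x
image of sin 2x: -(5136/625)cos 2x + (10873/625)sin 2x
each image's coordinates form column j of the matrix

the matrix is [[9, 0, 0, 0, 0]; [0, -63/25, 216/25, 0, 0]; [0, -216/25, -63/25, 0, 0]; [0, 0, 0, 10873/625, -5136/625]; [0, 0, 0, 5136/625, 10873/625]] (rows listed top to bottom)


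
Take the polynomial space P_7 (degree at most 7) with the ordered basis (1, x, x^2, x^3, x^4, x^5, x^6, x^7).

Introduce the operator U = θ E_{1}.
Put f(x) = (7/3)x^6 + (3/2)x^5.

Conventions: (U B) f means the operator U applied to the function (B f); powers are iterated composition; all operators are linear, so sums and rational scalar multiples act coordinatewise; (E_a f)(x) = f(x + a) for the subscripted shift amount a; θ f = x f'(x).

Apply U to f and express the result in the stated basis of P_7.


the image equals g(x) = 14x^6 + (155/2)x^5 + 170x^4 + 185x^3 + 100x^2 + (43/2)x

E_{1} f = (7/3)x^6 + (31/2)x^5 + (85/2)x^4 + (185/3)x^3 + 50x^2 + (43/2)x + 23/6
θ E_{1} f = 14x^6 + (155/2)x^5 + 170x^4 + 185x^3 + 100x^2 + (43/2)x


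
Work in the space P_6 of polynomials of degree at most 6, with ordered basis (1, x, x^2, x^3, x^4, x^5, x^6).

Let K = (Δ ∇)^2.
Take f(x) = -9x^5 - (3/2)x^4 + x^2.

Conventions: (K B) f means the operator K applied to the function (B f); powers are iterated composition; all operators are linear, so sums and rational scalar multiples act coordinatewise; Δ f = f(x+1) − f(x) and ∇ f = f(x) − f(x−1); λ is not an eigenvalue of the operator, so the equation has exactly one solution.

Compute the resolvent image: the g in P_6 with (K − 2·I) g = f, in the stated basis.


the image equals g(x) = (9/2)x^5 + (3/4)x^4 - (1/2)x^2 + 270x + 9

write g with unknown coordinates in the stated basis and equate coefficients in (K − 2·I) g = f
solving from the highest basis element down gives g = (9/2)x^5 + (3/4)x^4 - (1/2)x^2 + 270x + 9
check: K g = 540x + 18
so K g − 2·g = -9x^5 - (3/2)x^4 + x^2 = f ✓


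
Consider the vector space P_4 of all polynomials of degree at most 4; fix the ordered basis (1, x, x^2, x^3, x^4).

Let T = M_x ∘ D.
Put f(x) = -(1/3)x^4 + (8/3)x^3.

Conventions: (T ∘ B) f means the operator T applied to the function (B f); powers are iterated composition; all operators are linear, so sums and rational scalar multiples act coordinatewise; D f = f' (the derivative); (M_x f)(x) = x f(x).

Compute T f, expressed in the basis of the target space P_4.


D f = -(4/3)x^3 + 8x^2
M_x D f = -(4/3)x^4 + 8x^3

the result is g(x) = -(4/3)x^4 + 8x^3


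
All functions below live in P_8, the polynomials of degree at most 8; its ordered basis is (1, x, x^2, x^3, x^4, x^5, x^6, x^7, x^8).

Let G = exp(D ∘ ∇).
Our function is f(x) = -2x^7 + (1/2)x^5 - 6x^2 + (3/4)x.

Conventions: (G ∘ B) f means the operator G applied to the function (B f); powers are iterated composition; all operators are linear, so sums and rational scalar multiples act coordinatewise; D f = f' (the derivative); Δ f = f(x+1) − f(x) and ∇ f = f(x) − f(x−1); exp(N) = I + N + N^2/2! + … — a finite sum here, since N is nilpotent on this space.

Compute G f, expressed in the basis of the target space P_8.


g(x) = -2x^7 - (167/2)x^5 + 210x^4 - 1110x^3 + 2709x^2 - (18653/4)x + 7499/2

order-1 term: -84x^5 + 210x^4 - 270x^3 + 195x^2 - 74x - 1/2
order-2 term: -840x^3 + 2520x^2 - 2910x + 1230
order-3 term: -1680x + 2520
the series for exp(D ∘ ∇) f terminates at order 3
exp(D ∘ ∇) f = -2x^7 - (167/2)x^5 + 210x^4 - 1110x^3 + 2709x^2 - (18653/4)x + 7499/2


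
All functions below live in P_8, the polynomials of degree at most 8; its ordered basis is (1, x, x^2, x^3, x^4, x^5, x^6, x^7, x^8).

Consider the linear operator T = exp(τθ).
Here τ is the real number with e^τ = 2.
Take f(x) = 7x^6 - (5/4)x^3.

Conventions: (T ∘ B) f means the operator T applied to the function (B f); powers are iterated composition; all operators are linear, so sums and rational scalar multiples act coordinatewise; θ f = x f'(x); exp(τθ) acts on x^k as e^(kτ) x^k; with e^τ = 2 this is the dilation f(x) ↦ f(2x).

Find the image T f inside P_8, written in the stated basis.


the result is g(x) = 448x^6 - 10x^3

exp(τθ) x^k = e^(kτ) x^k; with e^τ = 2 this sends x^k to 2^k x^k
x^3 ↦ 8 x^3
x^6 ↦ 64 x^6
applying this coordinatewise to f: exp(τθ) f = 448x^6 - 10x^3


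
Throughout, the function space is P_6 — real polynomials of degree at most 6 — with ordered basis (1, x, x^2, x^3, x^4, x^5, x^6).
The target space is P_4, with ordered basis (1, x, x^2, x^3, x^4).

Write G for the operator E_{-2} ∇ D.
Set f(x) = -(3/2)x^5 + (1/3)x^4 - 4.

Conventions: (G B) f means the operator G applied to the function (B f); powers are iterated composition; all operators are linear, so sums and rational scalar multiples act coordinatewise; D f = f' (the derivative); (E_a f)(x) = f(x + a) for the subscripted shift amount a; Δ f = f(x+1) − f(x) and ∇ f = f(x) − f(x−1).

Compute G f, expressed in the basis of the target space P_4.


g(x) = -30x^3 + 229x^2 - 590x + 3077/6

D f = -(15/2)x^4 + (4/3)x^3
∇ D f = -30x^3 + 49x^2 - 34x + 53/6
E_{-2} ∇ D f = -30x^3 + 229x^2 - 590x + 3077/6


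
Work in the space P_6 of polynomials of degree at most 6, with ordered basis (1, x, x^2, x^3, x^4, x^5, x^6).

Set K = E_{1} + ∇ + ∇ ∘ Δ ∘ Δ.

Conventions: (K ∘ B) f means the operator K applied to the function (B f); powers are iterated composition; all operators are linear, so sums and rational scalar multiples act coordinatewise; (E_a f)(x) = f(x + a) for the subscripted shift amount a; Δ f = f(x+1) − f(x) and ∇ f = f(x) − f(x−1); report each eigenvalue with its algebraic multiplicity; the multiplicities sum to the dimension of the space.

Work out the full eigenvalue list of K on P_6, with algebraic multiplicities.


λ = 1 (multiplicity 7)

image of 1: 1
image of x: x + 2
image of x^2: x^2 + 4x
image of x^3: x^3 + 6x^2 + 8
image of x^4: x^4 + 8x^3 + 32x + 12
image of x^5: x^5 + 10x^4 + 80x^2 + 60x + 32
image of x^6: x^6 + 12x^5 + 160x^3 + 180x^2 + 192x + 60
the matrix is upper triangular; its diagonal is (1, 1, 1, 1, 1, 1, 1)
for a triangular matrix the eigenvalues are the diagonal entries, with algebraic multiplicity their repetition count


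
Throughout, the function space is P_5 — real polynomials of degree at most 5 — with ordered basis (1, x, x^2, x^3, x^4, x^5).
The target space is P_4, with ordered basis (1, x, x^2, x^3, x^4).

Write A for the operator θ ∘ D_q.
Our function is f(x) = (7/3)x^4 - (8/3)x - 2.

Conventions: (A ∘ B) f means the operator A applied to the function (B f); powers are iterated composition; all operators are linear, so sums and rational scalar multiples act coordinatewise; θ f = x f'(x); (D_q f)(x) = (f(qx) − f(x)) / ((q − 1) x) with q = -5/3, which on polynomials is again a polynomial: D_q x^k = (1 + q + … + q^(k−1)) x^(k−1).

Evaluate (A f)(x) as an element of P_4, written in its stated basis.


the image equals g(x) = -(476/27)x^3

D_q f = -(476/81)x^3 - 8/3
θ D_q f = -(476/27)x^3


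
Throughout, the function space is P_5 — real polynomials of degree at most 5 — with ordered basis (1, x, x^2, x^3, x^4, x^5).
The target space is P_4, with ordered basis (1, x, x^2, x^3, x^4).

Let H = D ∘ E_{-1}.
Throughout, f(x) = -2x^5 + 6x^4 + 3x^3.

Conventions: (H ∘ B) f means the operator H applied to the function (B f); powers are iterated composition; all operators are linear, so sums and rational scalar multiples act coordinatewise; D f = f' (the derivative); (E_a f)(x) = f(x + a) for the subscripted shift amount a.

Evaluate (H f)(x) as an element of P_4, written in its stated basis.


E_{-1} f = -2x^5 + 16x^4 - 41x^3 + 47x^2 - 25x + 5
D E_{-1} f = -10x^4 + 64x^3 - 123x^2 + 94x - 25

the image equals g(x) = -10x^4 + 64x^3 - 123x^2 + 94x - 25


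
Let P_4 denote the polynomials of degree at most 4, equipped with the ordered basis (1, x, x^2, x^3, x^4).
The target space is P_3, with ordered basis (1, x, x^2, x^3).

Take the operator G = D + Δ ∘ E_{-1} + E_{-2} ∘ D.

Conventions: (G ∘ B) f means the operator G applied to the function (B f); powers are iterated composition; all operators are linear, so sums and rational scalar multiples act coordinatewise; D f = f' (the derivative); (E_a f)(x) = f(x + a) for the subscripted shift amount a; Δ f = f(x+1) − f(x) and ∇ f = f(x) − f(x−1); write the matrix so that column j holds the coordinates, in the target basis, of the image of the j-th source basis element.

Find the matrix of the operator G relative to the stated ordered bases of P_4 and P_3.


the matrix is [[0, 3, -5, 13, -33]; [0, 0, 6, -15, 52]; [0, 0, 0, 9, -30]; [0, 0, 0, 0, 12]] (rows listed top to bottom)

image of 1: 0
image of x: 3
image of x^2: 6x - 5
image of x^3: 9x^2 - 15x + 13
image of x^4: 12x^3 - 30x^2 + 52x - 33
each image's coordinates form column j of the matrix


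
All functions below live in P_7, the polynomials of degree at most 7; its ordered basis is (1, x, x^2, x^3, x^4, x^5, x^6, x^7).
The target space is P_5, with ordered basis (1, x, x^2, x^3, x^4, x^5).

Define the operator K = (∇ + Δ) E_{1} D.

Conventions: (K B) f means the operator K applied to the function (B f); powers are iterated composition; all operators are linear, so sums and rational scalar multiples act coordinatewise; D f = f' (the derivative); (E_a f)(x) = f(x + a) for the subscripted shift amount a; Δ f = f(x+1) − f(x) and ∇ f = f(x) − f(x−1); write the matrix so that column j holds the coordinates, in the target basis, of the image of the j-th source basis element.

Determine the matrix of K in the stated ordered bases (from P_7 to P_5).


the matrix is [[0, 0, 4, 12, 32, 80, 192, 448]; [0, 0, 0, 12, 48, 160, 480, 1344]; [0, 0, 0, 0, 24, 120, 480, 1680]; [0, 0, 0, 0, 0, 40, 240, 1120]; [0, 0, 0, 0, 0, 0, 60, 420]; [0, 0, 0, 0, 0, 0, 0, 84]] (rows listed top to bottom)

image of 1: 0
image of x: 0
image of x^2: 4
image of x^3: 12x + 12
image of x^4: 24x^2 + 48x + 32
image of x^5: 40x^3 + 120x^2 + 160x + 80
image of x^6: 60x^4 + 240x^3 + 480x^2 + 480x + 192
image of x^7: 84x^5 + 420x^4 + 1120x^3 + 1680x^2 + 1344x + 448
each image's coordinates form column j of the matrix


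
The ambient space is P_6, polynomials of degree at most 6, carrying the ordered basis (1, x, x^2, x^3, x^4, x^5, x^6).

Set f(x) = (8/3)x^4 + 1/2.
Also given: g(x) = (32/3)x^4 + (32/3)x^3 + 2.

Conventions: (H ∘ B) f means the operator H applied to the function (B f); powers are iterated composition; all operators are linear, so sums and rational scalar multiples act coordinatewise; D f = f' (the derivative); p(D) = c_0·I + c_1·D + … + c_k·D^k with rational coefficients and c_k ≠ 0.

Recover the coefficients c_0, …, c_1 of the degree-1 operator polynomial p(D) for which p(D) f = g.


p(D) = 4·I + D, i.e. c_0 = 4, c_1 = 1

D^0 f = (8/3)x^4 + 1/2
D^1 f = (32/3)x^3
matching coefficients of g against c_0 f + c_1 Df + … from the top degree down determines the c_i
solution: c_0 = 4, c_1 = 1


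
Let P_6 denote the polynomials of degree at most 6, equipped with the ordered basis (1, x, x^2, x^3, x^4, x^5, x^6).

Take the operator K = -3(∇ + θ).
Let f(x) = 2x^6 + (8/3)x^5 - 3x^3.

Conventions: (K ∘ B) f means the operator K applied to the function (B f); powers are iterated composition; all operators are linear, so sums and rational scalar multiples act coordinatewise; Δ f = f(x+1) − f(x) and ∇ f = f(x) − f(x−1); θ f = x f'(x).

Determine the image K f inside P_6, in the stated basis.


∇ f = 12x^5 - (50/3)x^4 + (40/3)x^3 - (37/3)x^2 + (23/3)x - 7/3
θ f = 12x^6 + (40/3)x^5 - 9x^3
(∇ + θ) f = 12x^6 + (76/3)x^5 - (50/3)x^4 + (13/3)x^3 - (37/3)x^2 + (23/3)x - 7/3
(-3(∇ + θ)) f = -36x^6 - 76x^5 + 50x^4 - 13x^3 + 37x^2 - 23x + 7

the image equals g(x) = -36x^6 - 76x^5 + 50x^4 - 13x^3 + 37x^2 - 23x + 7


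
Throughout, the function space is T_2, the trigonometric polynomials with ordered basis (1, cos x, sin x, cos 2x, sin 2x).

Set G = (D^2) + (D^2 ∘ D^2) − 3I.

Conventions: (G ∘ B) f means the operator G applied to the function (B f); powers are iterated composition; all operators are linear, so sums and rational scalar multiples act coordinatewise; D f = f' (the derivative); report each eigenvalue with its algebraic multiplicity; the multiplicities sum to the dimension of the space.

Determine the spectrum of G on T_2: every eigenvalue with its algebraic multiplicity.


λ = -3 (multiplicity 3), λ = 9 (multiplicity 2)

image of 1: -3
image of cos x: -3cos x
image of sin x: -3sin x
image of cos 2x: 9cos 2x
image of sin 2x: 9sin 2x
the matrix is diagonal; its diagonal is (-3, -3, -3, 9, 9)
for a triangular matrix the eigenvalues are the diagonal entries, with algebraic multiplicity their repetition count


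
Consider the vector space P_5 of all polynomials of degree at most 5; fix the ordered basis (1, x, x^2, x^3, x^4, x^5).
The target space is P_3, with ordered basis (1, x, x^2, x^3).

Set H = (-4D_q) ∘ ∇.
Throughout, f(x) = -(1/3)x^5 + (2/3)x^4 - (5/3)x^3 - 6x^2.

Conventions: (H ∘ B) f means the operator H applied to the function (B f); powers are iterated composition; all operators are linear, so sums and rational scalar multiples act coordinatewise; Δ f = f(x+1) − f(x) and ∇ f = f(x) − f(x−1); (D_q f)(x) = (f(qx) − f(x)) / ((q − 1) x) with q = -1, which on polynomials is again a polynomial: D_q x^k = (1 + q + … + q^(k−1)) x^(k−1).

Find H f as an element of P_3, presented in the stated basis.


g(x) = -24x^2 + 32/3

∇ f = -(5/3)x^4 + 6x^3 - (37/3)x^2 - (8/3)x + 10/3
D_q ∇ f = 6x^2 - 8/3
(-4D_q) ∇ f = -24x^2 + 32/3


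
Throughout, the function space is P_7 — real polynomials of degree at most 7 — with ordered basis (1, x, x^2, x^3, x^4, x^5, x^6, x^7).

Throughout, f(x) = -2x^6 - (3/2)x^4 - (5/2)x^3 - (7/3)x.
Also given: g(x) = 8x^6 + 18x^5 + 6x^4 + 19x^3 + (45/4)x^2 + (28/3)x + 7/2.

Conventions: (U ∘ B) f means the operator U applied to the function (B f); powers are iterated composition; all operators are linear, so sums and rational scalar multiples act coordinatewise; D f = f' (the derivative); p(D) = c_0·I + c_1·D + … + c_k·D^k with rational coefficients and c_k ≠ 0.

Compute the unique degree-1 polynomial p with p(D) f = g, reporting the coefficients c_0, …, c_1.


p(D) = -4·I − (3/2)·D, i.e. c_0 = -4, c_1 = -3/2

D^0 f = -2x^6 - (3/2)x^4 - (5/2)x^3 - (7/3)x
D^1 f = -12x^5 - 6x^3 - (15/2)x^2 - 7/3
matching coefficients of g against c_0 f + c_1 Df + … from the top degree down determines the c_i
solution: c_0 = -4, c_1 = -3/2


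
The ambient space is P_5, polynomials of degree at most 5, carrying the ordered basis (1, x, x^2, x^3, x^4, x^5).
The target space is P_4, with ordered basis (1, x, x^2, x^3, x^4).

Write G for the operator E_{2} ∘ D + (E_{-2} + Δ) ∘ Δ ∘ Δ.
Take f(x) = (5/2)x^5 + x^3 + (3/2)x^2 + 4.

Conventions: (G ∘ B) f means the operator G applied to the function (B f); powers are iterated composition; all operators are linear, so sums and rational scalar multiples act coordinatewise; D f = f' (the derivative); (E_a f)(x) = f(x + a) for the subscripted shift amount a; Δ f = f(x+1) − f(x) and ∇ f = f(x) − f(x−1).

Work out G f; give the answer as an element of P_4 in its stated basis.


the image equals g(x) = (25/2)x^4 + 150x^3 + 303x^2 + 1046x + 521

D f = (25/2)x^4 + 3x^2 + 3x
E_{2} D f = (25/2)x^4 + 100x^3 + 303x^2 + 415x + 218
Δ f = (25/2)x^4 + 25x^3 + 28x^2 + (37/2)x + 5
Δ Δ f = 50x^3 + 150x^2 + 181x + 84
E_{-2} Δ Δ f = 50x^3 - 150x^2 + 181x - 78
Δ Δ Δ f = 150x^2 + 450x + 381
(E_{-2} + Δ) Δ Δ f = 50x^3 + 631x + 303
(E_{2} ∘ D + (E_{-2} + Δ) ∘ Δ ∘ Δ) f = (25/2)x^4 + 150x^3 + 303x^2 + 1046x + 521
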